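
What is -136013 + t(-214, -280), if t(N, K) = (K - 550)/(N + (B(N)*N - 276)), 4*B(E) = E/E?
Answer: -147844471/1087 ≈ -1.3601e+5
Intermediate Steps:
B(E) = 1/4 (B(E) = (E/E)/4 = (1/4)*1 = 1/4)
t(N, K) = (-550 + K)/(-276 + 5*N/4) (t(N, K) = (K - 550)/(N + (N/4 - 276)) = (-550 + K)/(N + (-276 + N/4)) = (-550 + K)/(-276 + 5*N/4))
-136013 + t(-214, -280) = -136013 + 4*(-550 - 280)/(-1104 + 5*(-214)) = -136013 + 4*(-830)/(-1104 - 1070) = -136013 + 4*(-830)/(-2174) = -136013 + 4*(-1/2174)*(-830) = -136013 + 1660/1087 = -147844471/1087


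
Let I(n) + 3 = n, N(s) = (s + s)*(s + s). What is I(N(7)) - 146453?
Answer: -146260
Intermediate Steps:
N(s) = 4*s**2 (N(s) = (2*s)*(2*s) = 4*s**2)
I(n) = -3 + n
I(N(7)) - 146453 = (-3 + 4*7**2) - 146453 = (-3 + 4*49) - 146453 = (-3 + 196) - 146453 = 193 - 146453 = -146260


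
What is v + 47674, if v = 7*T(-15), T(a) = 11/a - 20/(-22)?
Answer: 7866413/165 ≈ 47675.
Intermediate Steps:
T(a) = 10/11 + 11/a (T(a) = 11/a - 20*(-1/22) = 11/a + 10/11 = 10/11 + 11/a)
v = 203/165 (v = 7*(10/11 + 11/(-15)) = 7*(10/11 + 11*(-1/15)) = 7*(10/11 - 11/15) = 7*(29/165) = 203/165 ≈ 1.2303)
v + 47674 = 203/165 + 47674 = 7866413/165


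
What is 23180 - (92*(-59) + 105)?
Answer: 28503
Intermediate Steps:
23180 - (92*(-59) + 105) = 23180 - (-5428 + 105) = 23180 - 1*(-5323) = 23180 + 5323 = 28503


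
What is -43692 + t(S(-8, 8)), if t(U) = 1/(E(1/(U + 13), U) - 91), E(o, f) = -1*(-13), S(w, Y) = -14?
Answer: -3407977/78 ≈ -43692.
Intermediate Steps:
E(o, f) = 13
t(U) = -1/78 (t(U) = 1/(13 - 91) = 1/(-78) = -1/78)
-43692 + t(S(-8, 8)) = -43692 - 1/78 = -3407977/78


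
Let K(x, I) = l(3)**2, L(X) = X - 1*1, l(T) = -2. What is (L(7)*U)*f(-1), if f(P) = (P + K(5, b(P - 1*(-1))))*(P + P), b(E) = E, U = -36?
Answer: 1296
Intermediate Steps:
L(X) = -1 + X (L(X) = X - 1 = -1 + X)
K(x, I) = 4 (K(x, I) = (-2)**2 = 4)
f(P) = 2*P*(4 + P) (f(P) = (P + 4)*(P + P) = (4 + P)*(2*P) = 2*P*(4 + P))
(L(7)*U)*f(-1) = ((-1 + 7)*(-36))*(2*(-1)*(4 - 1)) = (6*(-36))*(2*(-1)*3) = -216*(-6) = 1296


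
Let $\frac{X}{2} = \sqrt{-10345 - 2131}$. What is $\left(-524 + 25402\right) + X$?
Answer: $24878 + 4 i \sqrt{3119} \approx 24878.0 + 223.39 i$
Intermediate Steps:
$X = 4 i \sqrt{3119}$ ($X = 2 \sqrt{-10345 - 2131} = 2 \sqrt{-12476} = 2 \cdot 2 i \sqrt{3119} = 4 i \sqrt{3119} \approx 223.39 i$)
$\left(-524 + 25402\right) + X = \left(-524 + 25402\right) + 4 i \sqrt{3119} = 24878 + 4 i \sqrt{3119}$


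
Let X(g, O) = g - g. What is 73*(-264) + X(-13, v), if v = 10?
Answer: -19272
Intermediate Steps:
X(g, O) = 0
73*(-264) + X(-13, v) = 73*(-264) + 0 = -19272 + 0 = -19272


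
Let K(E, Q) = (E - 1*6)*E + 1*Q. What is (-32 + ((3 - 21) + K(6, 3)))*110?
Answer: -5170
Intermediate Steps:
K(E, Q) = Q + E*(-6 + E) (K(E, Q) = (E - 6)*E + Q = (-6 + E)*E + Q = E*(-6 + E) + Q = Q + E*(-6 + E))
(-32 + ((3 - 21) + K(6, 3)))*110 = (-32 + ((3 - 21) + (3 + 6² - 6*6)))*110 = (-32 + (-18 + (3 + 36 - 36)))*110 = (-32 + (-18 + 3))*110 = (-32 - 15)*110 = -47*110 = -5170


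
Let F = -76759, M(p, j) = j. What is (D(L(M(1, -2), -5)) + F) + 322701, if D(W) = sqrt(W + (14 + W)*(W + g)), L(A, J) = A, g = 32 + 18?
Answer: 245942 + sqrt(574) ≈ 2.4597e+5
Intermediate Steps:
g = 50
D(W) = sqrt(W + (14 + W)*(50 + W)) (D(W) = sqrt(W + (14 + W)*(W + 50)) = sqrt(W + (14 + W)*(50 + W)))
(D(L(M(1, -2), -5)) + F) + 322701 = (sqrt(700 + (-2)**2 + 65*(-2)) - 76759) + 322701 = (sqrt(700 + 4 - 130) - 76759) + 322701 = (sqrt(574) - 76759) + 322701 = (-76759 + sqrt(574)) + 322701 = 245942 + sqrt(574)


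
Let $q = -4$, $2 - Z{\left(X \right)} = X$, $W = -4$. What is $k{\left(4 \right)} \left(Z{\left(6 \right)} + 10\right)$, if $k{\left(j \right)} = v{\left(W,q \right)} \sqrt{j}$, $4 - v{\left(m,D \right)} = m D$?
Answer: $-144$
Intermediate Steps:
$Z{\left(X \right)} = 2 - X$
$v{\left(m,D \right)} = 4 - D m$ ($v{\left(m,D \right)} = 4 - m D = 4 - D m$)
$k{\left(j \right)} = - 12 \sqrt{j}$ ($k{\left(j \right)} = \left(4 - \left(-4\right) \left(-4\right)\right) \sqrt{j} = \left(4 - 16\right) \sqrt{j} = - 12 \sqrt{j}$)
$k{\left(4 \right)} \left(Z{\left(6 \right)} + 10\right) = - 12 \sqrt{4} \left(\left(2 - 6\right) + 10\right) = \left(-12\right) 2 \left(\left(2 - 6\right) + 10\right) = - 24 \left(-4 + 10\right) = \left(-24\right) 6 = -144$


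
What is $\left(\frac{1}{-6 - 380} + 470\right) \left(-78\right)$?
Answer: $- \frac{7075341}{193} \approx -36660.0$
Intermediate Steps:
$\left(\frac{1}{-6 - 380} + 470\right) \left(-78\right) = \left(\frac{1}{-386} + 470\right) \left(-78\right) = \left(- \frac{1}{386} + 470\right) \left(-78\right) = \frac{181419}{386} \left(-78\right) = - \frac{7075341}{193}$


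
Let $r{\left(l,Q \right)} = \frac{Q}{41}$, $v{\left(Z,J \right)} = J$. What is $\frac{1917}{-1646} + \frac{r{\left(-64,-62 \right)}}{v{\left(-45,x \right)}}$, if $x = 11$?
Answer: $- \frac{966619}{742346} \approx -1.3021$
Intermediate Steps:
$r{\left(l,Q \right)} = \frac{Q}{41}$ ($r{\left(l,Q \right)} = Q \frac{1}{41} = \frac{Q}{41}$)
$\frac{1917}{-1646} + \frac{r{\left(-64,-62 \right)}}{v{\left(-45,x \right)}} = \frac{1917}{-1646} + \frac{\frac{1}{41} \left(-62\right)}{11} = 1917 \left(- \frac{1}{1646}\right) - \frac{62}{451} = - \frac{1917}{1646} - \frac{62}{451} = - \frac{966619}{742346}$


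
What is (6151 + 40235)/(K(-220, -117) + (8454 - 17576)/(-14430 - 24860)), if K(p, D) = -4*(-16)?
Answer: 911252970/1261841 ≈ 722.16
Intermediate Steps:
K(p, D) = 64
(6151 + 40235)/(K(-220, -117) + (8454 - 17576)/(-14430 - 24860)) = (6151 + 40235)/(64 + (8454 - 17576)/(-14430 - 24860)) = 46386/(64 - 9122/(-39290)) = 46386/(64 - 9122*(-1/39290)) = 46386/(64 + 4561/19645) = 46386/(1261841/19645) = 46386*(19645/1261841) = 911252970/1261841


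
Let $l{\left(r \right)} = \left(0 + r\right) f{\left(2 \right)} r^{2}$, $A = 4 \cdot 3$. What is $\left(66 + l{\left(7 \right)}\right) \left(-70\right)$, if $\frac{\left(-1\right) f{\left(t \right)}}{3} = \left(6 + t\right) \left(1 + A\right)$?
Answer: $7486500$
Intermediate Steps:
$A = 12$
$f{\left(t \right)} = -234 - 39 t$ ($f{\left(t \right)} = - 3 \left(6 + t\right) \left(1 + 12\right) = - 3 \left(6 + t\right) 13 = - 3 \left(78 + 13 t\right) = -234 - 39 t$)
$l{\left(r \right)} = - 312 r^{3}$ ($l{\left(r \right)} = \left(0 + r\right) \left(-234 - 78\right) r^{2} = r \left(-234 - 78\right) r^{2} = r \left(-312\right) r^{2} = - 312 r r^{2} = - 312 r^{3}$)
$\left(66 + l{\left(7 \right)}\right) \left(-70\right) = \left(66 - 312 \cdot 7^{3}\right) \left(-70\right) = \left(66 - 107016\right) \left(-70\right) = \left(-106950\right) \left(-70\right) = 7486500$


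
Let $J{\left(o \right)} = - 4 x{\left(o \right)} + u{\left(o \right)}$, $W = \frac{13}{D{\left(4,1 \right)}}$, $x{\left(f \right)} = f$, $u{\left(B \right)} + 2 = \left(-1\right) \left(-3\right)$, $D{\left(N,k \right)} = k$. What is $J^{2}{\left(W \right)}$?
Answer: $2601$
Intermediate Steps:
$u{\left(B \right)} = 1$ ($u{\left(B \right)} = -2 - -3 = -2 + 3 = 1$)
$W = 13$ ($W = \frac{13}{1} = 13 \cdot 1 = 13$)
$J{\left(o \right)} = 1 - 4 o$ ($J{\left(o \right)} = - 4 o + 1 = 1 - 4 o$)
$J^{2}{\left(W \right)} = \left(1 - 52\right)^{2} = \left(-51\right)^{2} = 2601$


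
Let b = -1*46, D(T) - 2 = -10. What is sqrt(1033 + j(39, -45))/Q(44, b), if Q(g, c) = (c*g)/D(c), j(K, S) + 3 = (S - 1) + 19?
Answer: sqrt(1003)/253 ≈ 0.12518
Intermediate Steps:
D(T) = -8 (D(T) = 2 - 10 = -8)
j(K, S) = 15 + S (j(K, S) = -3 + ((S - 1) + 19) = -3 + ((-1 + S) + 19) = -3 + (18 + S) = 15 + S)
b = -46
Q(g, c) = -c*g/8 (Q(g, c) = (c*g)/(-8) = (c*g)*(-1/8) = -c*g/8)
sqrt(1033 + j(39, -45))/Q(44, b) = sqrt(1033 + (15 - 45))/((-1/8*(-46)*44)) = sqrt(1033 - 30)/253 = sqrt(1003)*(1/253) = sqrt(1003)/253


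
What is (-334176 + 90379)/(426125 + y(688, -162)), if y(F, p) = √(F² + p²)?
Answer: -6111058625/10681295061 + 28682*√124897/10681295061 ≈ -0.57118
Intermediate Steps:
(-334176 + 90379)/(426125 + y(688, -162)) = (-334176 + 90379)/(426125 + √(688² + (-162)²)) = -243797/(426125 + √(473344 + 26244)) = -243797/(426125 + √499588) = -243797/(426125 + 2*√124897)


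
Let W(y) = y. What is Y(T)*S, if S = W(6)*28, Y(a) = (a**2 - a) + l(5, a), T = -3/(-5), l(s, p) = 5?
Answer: 19992/25 ≈ 799.68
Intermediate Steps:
T = 3/5 (T = -3*(-1/5) = 3/5 ≈ 0.60000)
Y(a) = 5 + a**2 - a (Y(a) = (a**2 - a) + 5 = 5 + a**2 - a)
S = 168 (S = 6*28 = 168)
Y(T)*S = (5 + (3/5)**2 - 1*3/5)*168 = (5 + 9/25 - 3/5)*168 = (119/25)*168 = 19992/25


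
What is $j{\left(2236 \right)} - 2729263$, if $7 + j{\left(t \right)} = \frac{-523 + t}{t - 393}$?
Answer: $- \frac{5030042897}{1843} \approx -2.7293 \cdot 10^{6}$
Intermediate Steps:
$j{\left(t \right)} = -7 + \frac{-523 + t}{-393 + t}$ ($j{\left(t \right)} = -7 + \frac{-523 + t}{t - 393} = -7 + \frac{-523 + t}{-393 + t}$)
$j{\left(2236 \right)} - 2729263 = \frac{2 \left(1114 - 6708\right)}{-393 + 2236} - 2729263 = \frac{2 \left(1114 - 6708\right)}{1843} - 2729263 = 2 \cdot \frac{1}{1843} \left(-5594\right) - 2729263 = - \frac{11188}{1843} - 2729263 = - \frac{5030042897}{1843}$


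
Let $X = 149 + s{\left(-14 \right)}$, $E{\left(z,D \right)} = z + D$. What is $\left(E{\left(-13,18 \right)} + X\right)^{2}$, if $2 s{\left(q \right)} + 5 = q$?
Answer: $\frac{83521}{4} \approx 20880.0$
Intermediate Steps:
$s{\left(q \right)} = - \frac{5}{2} + \frac{q}{2}$
$E{\left(z,D \right)} = D + z$
$X = \frac{279}{2}$ ($X = 149 + \left(- \frac{5}{2} + \frac{1}{2} \left(-14\right)\right) = 149 - \frac{19}{2} = \frac{279}{2} \approx 139.5$)
$\left(E{\left(-13,18 \right)} + X\right)^{2} = \left(\left(18 - 13\right) + \frac{279}{2}\right)^{2} = \left(5 + \frac{279}{2}\right)^{2} = \left(\frac{289}{2}\right)^{2} = \frac{83521}{4}$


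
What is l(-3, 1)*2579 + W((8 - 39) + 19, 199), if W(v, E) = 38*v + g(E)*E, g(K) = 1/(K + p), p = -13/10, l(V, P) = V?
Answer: -16195571/1977 ≈ -8192.0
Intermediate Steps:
p = -13/10 (p = -13*1/10 = -13/10 ≈ -1.3000)
g(K) = 1/(-13/10 + K) (g(K) = 1/(K - 13/10) = 1/(-13/10 + K))
W(v, E) = 38*v + 10*E/(-13 + 10*E) (W(v, E) = 38*v + (10/(-13 + 10*E))*E = 38*v + 10*E/(-13 + 10*E))
l(-3, 1)*2579 + W((8 - 39) + 19, 199) = -3*2579 + (38*((8 - 39) + 19) + 199/(-13/10 + 199)) = -7737 + (38*(-31 + 19) + 199/(1977/10)) = -7737 + (38*(-12) + 199*(10/1977)) = -7737 + (-456 + 1990/1977) = -7737 - 899522/1977 = -16195571/1977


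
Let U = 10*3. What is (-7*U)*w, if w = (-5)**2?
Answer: -5250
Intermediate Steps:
U = 30
w = 25
(-7*U)*w = -7*30*25 = -210*25 = -5250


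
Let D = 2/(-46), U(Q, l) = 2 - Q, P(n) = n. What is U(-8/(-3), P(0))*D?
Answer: 2/69 ≈ 0.028986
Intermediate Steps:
D = -1/23 (D = 2*(-1/46) = -1/23 ≈ -0.043478)
U(-8/(-3), P(0))*D = (2 - (-8)/(-3))*(-1/23) = (2 - (-8)*(-1)/3)*(-1/23) = (2 - 1*8/3)*(-1/23) = (2 - 8/3)*(-1/23) = -⅔*(-1/23) = 2/69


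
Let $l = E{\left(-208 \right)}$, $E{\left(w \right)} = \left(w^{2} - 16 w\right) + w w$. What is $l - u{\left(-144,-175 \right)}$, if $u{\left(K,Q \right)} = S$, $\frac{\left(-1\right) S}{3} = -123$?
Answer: $89487$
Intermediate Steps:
$S = 369$ ($S = \left(-3\right) \left(-123\right) = 369$)
$u{\left(K,Q \right)} = 369$
$E{\left(w \right)} = - 16 w + 2 w^{2}$ ($E{\left(w \right)} = \left(w^{2} - 16 w\right) + w^{2} = - 16 w + 2 w^{2}$)
$l = 89856$ ($l = 2 \left(-208\right) \left(-8 - 208\right) = 2 \left(-208\right) \left(-216\right) = 89856$)
$l - u{\left(-144,-175 \right)} = 89856 - 369 = 89487$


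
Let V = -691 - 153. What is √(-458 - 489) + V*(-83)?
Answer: 70052 + I*√947 ≈ 70052.0 + 30.773*I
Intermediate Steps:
V = -844
√(-458 - 489) + V*(-83) = √(-458 - 489) - 844*(-83) = √(-947) + 70052 = I*√947 + 70052 = 70052 + I*√947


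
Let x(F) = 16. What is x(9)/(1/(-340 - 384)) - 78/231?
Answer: -891994/77 ≈ -11584.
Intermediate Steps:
x(9)/(1/(-340 - 384)) - 78/231 = 16/(1/(-340 - 384)) - 78/231 = 16/(1/(-724)) - 78*1/231 = 16/(-1/724) - 26/77 = 16*(-724) - 26/77 = -11584 - 26/77 = -891994/77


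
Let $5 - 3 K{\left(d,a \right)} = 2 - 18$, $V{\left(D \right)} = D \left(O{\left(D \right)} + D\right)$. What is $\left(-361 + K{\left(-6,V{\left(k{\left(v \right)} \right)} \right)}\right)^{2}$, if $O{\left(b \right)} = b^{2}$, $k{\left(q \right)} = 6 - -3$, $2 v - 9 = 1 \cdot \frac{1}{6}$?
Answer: $125316$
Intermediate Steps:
$v = \frac{55}{12}$ ($v = \frac{9}{2} + \frac{1 \cdot \frac{1}{6}}{2} = \frac{9}{2} + \frac{1}{2} \cdot \frac{1}{6} = \frac{9}{2} + \frac{1}{12} = \frac{55}{12} \approx 4.5833$)
$k{\left(q \right)} = 9$ ($k{\left(q \right)} = 6 + 3 = 9$)
$V{\left(D \right)} = D \left(D + D^{2}\right)$ ($V{\left(D \right)} = D \left(D^{2} + D\right) = D \left(D + D^{2}\right)$)
$K{\left(d,a \right)} = 7$ ($K{\left(d,a \right)} = \frac{5}{3} - \frac{2 - 18}{3} = \frac{5}{3} - - \frac{16}{3} = \frac{5}{3} + \frac{16}{3} = 7$)
$\left(-361 + K{\left(-6,V{\left(k{\left(v \right)} \right)} \right)}\right)^{2} = \left(-361 + 7\right)^{2} = \left(-354\right)^{2} = 125316$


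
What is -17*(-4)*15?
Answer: 1020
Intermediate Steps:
-17*(-4)*15 = 68*15 = 1020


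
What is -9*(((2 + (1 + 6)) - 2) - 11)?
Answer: 36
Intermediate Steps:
-9*(((2 + (1 + 6)) - 2) - 11) = -9*(((2 + 7) - 2) - 11) = -9*((9 - 2) - 11) = -9*(7 - 11) = -9*(-4) = 36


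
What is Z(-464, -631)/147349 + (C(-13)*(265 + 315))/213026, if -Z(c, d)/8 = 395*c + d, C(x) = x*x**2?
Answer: 62830830374/15694584037 ≈ 4.0033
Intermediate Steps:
C(x) = x**3
Z(c, d) = -3160*c - 8*d (Z(c, d) = -8*(395*c + d) = -8*(d + 395*c) = -3160*c - 8*d)
Z(-464, -631)/147349 + (C(-13)*(265 + 315))/213026 = (-3160*(-464) - 8*(-631))/147349 + ((-13)**3*(265 + 315))/213026 = (1466240 + 5048)*(1/147349) - 2197*580*(1/213026) = 1471288*(1/147349) - 1274260*1/213026 = 1471288/147349 - 637130/106513 = 62830830374/15694584037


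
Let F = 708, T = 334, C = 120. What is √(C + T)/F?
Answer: √454/708 ≈ 0.030095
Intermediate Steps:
√(C + T)/F = √(120 + 334)/708 = √454*(1/708) = √454/708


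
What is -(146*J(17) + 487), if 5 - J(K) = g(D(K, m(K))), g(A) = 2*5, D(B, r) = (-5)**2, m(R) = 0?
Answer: 243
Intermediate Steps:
D(B, r) = 25
g(A) = 10
J(K) = -5 (J(K) = 5 - 1*10 = 5 - 10 = -5)
-(146*J(17) + 487) = -(146*(-5) + 487) = -(-730 + 487) = -1*(-243) = 243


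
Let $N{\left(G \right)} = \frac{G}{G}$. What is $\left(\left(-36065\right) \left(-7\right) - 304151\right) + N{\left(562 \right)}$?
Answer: $-51695$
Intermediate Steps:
$N{\left(G \right)} = 1$
$\left(\left(-36065\right) \left(-7\right) - 304151\right) + N{\left(562 \right)} = \left(\left(-36065\right) \left(-7\right) - 304151\right) + 1 = \left(252455 - 304151\right) + 1 = -51696 + 1 = -51695$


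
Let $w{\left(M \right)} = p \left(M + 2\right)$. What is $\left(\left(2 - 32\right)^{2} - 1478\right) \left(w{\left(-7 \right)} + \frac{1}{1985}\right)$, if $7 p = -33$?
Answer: $- \frac{189313496}{13895} \approx -13625.0$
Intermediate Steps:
$p = - \frac{33}{7}$ ($p = \frac{1}{7} \left(-33\right) = - \frac{33}{7} \approx -4.7143$)
$w{\left(M \right)} = - \frac{66}{7} - \frac{33 M}{7}$ ($w{\left(M \right)} = - \frac{33 \left(M + 2\right)}{7} = - \frac{33 \left(2 + M\right)}{7} = - \frac{66}{7} - \frac{33 M}{7}$)
$\left(\left(2 - 32\right)^{2} - 1478\right) \left(w{\left(-7 \right)} + \frac{1}{1985}\right) = \left(\left(2 - 32\right)^{2} - 1478\right) \left(\left(- \frac{66}{7} - -33\right) + \frac{1}{1985}\right) = \left(\left(-30\right)^{2} - 1478\right) \left(\left(- \frac{66}{7} + 33\right) + \frac{1}{1985}\right) = \left(900 - 1478\right) \left(\frac{165}{7} + \frac{1}{1985}\right) = \left(-578\right) \frac{327532}{13895} = - \frac{189313496}{13895}$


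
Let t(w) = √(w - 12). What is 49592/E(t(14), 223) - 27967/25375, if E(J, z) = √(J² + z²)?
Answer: -27967/25375 + 49592*√411/4521 ≈ 221.28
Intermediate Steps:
t(w) = √(-12 + w)
49592/E(t(14), 223) - 27967/25375 = 49592/(√((√(-12 + 14))² + 223²)) - 27967/25375 = 49592/(√((√2)² + 49729)) - 27967*1/25375 = 49592/(√(2 + 49729)) - 27967/25375 = 49592/(√49731) - 27967/25375 = 49592/((11*√411)) - 27967/25375 = 49592*(√411/4521) - 27967/25375 = 49592*√411/4521 - 27967/25375 = -27967/25375 + 49592*√411/4521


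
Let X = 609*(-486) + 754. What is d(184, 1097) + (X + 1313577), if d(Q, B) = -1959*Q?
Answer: 657901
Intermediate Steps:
X = -295220 (X = -295974 + 754 = -295220)
d(184, 1097) + (X + 1313577) = -1959*184 + (-295220 + 1313577) = -360456 + 1018357 = 657901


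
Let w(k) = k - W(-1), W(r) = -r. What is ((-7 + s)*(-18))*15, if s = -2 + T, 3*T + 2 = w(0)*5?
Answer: 3060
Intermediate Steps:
w(k) = -1 + k (w(k) = k - (-1)*(-1) = k - 1*1 = k - 1 = -1 + k)
T = -7/3 (T = -2/3 + ((-1 + 0)*5)/3 = -2/3 + (-1*5)/3 = -2/3 + (1/3)*(-5) = -2/3 - 5/3 = -7/3 ≈ -2.3333)
s = -13/3 (s = -2 - 7/3 = -13/3 ≈ -4.3333)
((-7 + s)*(-18))*15 = ((-7 - 13/3)*(-18))*15 = -34/3*(-18)*15 = 204*15 = 3060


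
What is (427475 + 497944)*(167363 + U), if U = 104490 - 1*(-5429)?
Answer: 256602031158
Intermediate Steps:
U = 109919 (U = 104490 + 5429 = 109919)
(427475 + 497944)*(167363 + U) = (427475 + 497944)*(167363 + 109919) = 925419*277282 = 256602031158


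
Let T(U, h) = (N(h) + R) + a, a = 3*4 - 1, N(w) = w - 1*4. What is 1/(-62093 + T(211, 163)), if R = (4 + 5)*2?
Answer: -1/61905 ≈ -1.6154e-5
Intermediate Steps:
N(w) = -4 + w (N(w) = w - 4 = -4 + w)
R = 18 (R = 9*2 = 18)
a = 11 (a = 12 - 1 = 11)
T(U, h) = 25 + h (T(U, h) = ((-4 + h) + 18) + 11 = (14 + h) + 11 = 25 + h)
1/(-62093 + T(211, 163)) = 1/(-62093 + (25 + 163)) = 1/(-62093 + 188) = 1/(-61905) = -1/61905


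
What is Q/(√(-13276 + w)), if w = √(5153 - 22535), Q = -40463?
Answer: -40463/√(-13276 + I*√17382) ≈ -1.7436 + 351.16*I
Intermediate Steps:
w = I*√17382 (w = √(-17382) = I*√17382 ≈ 131.84*I)
Q/(√(-13276 + w)) = -40463/√(-13276 + I*√17382)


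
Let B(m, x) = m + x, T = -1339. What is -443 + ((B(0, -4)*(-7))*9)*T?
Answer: -337871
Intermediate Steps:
-443 + ((B(0, -4)*(-7))*9)*T = -443 + (((0 - 4)*(-7))*9)*(-1339) = -443 + (-4*(-7)*9)*(-1339) = -443 + (28*9)*(-1339) = -443 + 252*(-1339) = -443 - 337428 = -337871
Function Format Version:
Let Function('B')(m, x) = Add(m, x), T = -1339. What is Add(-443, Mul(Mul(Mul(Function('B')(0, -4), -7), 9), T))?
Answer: -337871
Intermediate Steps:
Add(-443, Mul(Mul(Mul(Function('B')(0, -4), -7), 9), T)) = Add(-443, Mul(Mul(Mul(Add(0, -4), -7), 9), -1339)) = Add(-443, Mul(Mul(Mul(-4, -7), 9), -1339)) = Add(-443, Mul(Mul(28, 9), -1339)) = Add(-443, Mul(252, -1339)) = Add(-443, -337428) = -337871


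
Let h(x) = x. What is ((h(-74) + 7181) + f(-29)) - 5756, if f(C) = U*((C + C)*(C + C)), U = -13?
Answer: -42381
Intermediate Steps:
f(C) = -52*C² (f(C) = -13*(C + C)*(C + C) = -13*2*C*2*C = -52*C²)
((h(-74) + 7181) + f(-29)) - 5756 = ((-74 + 7181) - 52*(-29)²) - 5756 = (7107 - 52*841) - 5756 = (7107 - 43732) - 5756 = -36625 - 5756 = -42381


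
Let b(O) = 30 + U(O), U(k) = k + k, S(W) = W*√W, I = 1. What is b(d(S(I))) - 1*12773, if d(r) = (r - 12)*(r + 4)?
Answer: -12853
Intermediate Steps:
S(W) = W^(3/2)
U(k) = 2*k
d(r) = (-12 + r)*(4 + r)
b(O) = 30 + 2*O
b(d(S(I))) - 1*12773 = (30 + 2*(-48 + (1^(3/2))² - 8*1^(3/2))) - 1*12773 = (30 + 2*(-48 + 1² - 8*1)) - 12773 = (30 + 2*(-48 + 1 - 8)) - 12773 = (30 + 2*(-55)) - 12773 = (30 - 110) - 12773 = -80 - 12773 = -12853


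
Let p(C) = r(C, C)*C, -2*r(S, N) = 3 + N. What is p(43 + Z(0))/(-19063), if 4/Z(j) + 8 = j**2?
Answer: 7735/152504 ≈ 0.050720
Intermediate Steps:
r(S, N) = -3/2 - N/2 (r(S, N) = -(3 + N)/2 = -3/2 - N/2)
Z(j) = 4/(-8 + j**2)
p(C) = C*(-3/2 - C/2) (p(C) = (-3/2 - C/2)*C = C*(-3/2 - C/2))
p(43 + Z(0))/(-19063) = -(43 + 4/(-8 + 0**2))*(3 + (43 + 4/(-8 + 0**2)))/2/(-19063) = -(43 + 4/(-8 + 0))*(3 + (43 + 4/(-8 + 0)))/2*(-1/19063) = -(43 + 4/(-8))*(3 + (43 + 4/(-8)))/2*(-1/19063) = -(43 + 4*(-1/8))*(3 + (43 + 4*(-1/8)))/2*(-1/19063) = -(43 - 1/2)*(3 + (43 - 1/2))/2*(-1/19063) = -1/2*85/2*(3 + 85/2)*(-1/19063) = -1/2*85/2*91/2*(-1/19063) = -7735/8*(-1/19063) = 7735/152504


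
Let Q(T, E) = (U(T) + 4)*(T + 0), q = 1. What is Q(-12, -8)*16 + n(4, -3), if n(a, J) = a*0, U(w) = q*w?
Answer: 1536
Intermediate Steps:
U(w) = w (U(w) = 1*w = w)
Q(T, E) = T*(4 + T) (Q(T, E) = (T + 4)*(T + 0) = (4 + T)*T = T*(4 + T))
n(a, J) = 0
Q(-12, -8)*16 + n(4, -3) = -12*(4 - 12)*16 + 0 = -12*(-8)*16 + 0 = 96*16 + 0 = 1536 + 0 = 1536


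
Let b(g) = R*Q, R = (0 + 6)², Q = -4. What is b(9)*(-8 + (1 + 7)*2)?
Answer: -1152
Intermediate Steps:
R = 36 (R = 6² = 36)
b(g) = -144 (b(g) = 36*(-4) = -144)
b(9)*(-8 + (1 + 7)*2) = -144*(-8 + (1 + 7)*2) = -144*(-8 + 8*2) = -144*(-8 + 16) = -144*8 = -1152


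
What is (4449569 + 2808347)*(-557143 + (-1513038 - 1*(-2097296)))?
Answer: 196798392340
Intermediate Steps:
(4449569 + 2808347)*(-557143 + (-1513038 - 1*(-2097296))) = 7257916*(-557143 + (-1513038 + 2097296)) = 7257916*(-557143 + 584258) = 7257916*27115 = 196798392340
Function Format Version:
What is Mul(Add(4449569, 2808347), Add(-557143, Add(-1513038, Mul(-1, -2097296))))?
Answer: 196798392340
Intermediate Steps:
Mul(Add(4449569, 2808347), Add(-557143, Add(-1513038, Mul(-1, -2097296)))) = Mul(7257916, Add(-557143, Add(-1513038, 2097296))) = Mul(7257916, Add(-557143, 584258)) = Mul(7257916, 27115) = 196798392340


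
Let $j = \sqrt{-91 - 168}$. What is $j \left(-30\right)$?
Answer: $- 30 i \sqrt{259} \approx - 482.8 i$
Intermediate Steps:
$j = i \sqrt{259}$ ($j = \sqrt{-259} = i \sqrt{259} \approx 16.093 i$)
$j \left(-30\right) = i \sqrt{259} \left(-30\right) = - 30 i \sqrt{259}$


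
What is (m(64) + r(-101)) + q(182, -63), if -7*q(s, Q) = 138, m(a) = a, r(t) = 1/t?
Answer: 31303/707 ≈ 44.276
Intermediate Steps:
q(s, Q) = -138/7 (q(s, Q) = -⅐*138 = -138/7)
(m(64) + r(-101)) + q(182, -63) = (64 + 1/(-101)) - 138/7 = (64 - 1/101) - 138/7 = 6463/101 - 138/7 = 31303/707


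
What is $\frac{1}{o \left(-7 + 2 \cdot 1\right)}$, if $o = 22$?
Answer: $- \frac{1}{110} \approx -0.0090909$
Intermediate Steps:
$\frac{1}{o \left(-7 + 2 \cdot 1\right)} = \frac{1}{22 \left(-7 + 2 \cdot 1\right)} = \frac{1}{22 \left(-7 + 2\right)} = \frac{1}{22 \left(-5\right)} = \frac{1}{-110} = - \frac{1}{110}$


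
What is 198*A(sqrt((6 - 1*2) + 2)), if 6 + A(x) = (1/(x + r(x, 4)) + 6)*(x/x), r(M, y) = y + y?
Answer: 792/29 - 99*sqrt(6)/29 ≈ 18.948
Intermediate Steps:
r(M, y) = 2*y
A(x) = 1/(8 + x) (A(x) = -6 + (1/(x + 2*4) + 6)*(x/x) = -6 + (1/(x + 8) + 6)*1 = -6 + (1/(8 + x) + 6)*1 = -6 + (6 + 1/(8 + x))*1 = -6 + (6 + 1/(8 + x)) = 1/(8 + x))
198*A(sqrt((6 - 1*2) + 2)) = 198/(8 + sqrt((6 - 1*2) + 2)) = 198/(8 + sqrt((6 - 2) + 2)) = 198/(8 + sqrt(4 + 2)) = 198/(8 + sqrt(6))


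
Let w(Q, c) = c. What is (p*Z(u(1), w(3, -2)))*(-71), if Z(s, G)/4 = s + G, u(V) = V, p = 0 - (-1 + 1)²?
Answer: 0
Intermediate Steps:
p = 0 (p = 0 - 1*0² = 0 - 1*0 = 0 + 0 = 0)
Z(s, G) = 4*G + 4*s (Z(s, G) = 4*(s + G) = 4*(G + s) = 4*G + 4*s)
(p*Z(u(1), w(3, -2)))*(-71) = (0*(4*(-2) + 4*1))*(-71) = (0*(-8 + 4))*(-71) = (0*(-4))*(-71) = 0*(-71) = 0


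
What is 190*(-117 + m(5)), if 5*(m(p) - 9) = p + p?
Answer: -20140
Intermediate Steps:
m(p) = 9 + 2*p/5 (m(p) = 9 + (p + p)/5 = 9 + (2*p)/5 = 9 + 2*p/5)
190*(-117 + m(5)) = 190*(-117 + (9 + (2/5)*5)) = 190*(-117 + (9 + 2)) = 190*(-117 + 11) = 190*(-106) = -20140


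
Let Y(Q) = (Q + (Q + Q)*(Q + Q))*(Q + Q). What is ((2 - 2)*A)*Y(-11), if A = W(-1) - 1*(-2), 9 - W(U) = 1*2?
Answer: 0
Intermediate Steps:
W(U) = 7 (W(U) = 9 - 2 = 7)
Y(Q) = 2*Q*(Q + 4*Q²) (Y(Q) = (Q + (2*Q)*(2*Q))*(2*Q) = (Q + 4*Q²)*(2*Q) = 2*Q*(Q + 4*Q²))
A = 9 (A = 7 - 1*(-2) = 7 + 2 = 9)
((2 - 2)*A)*Y(-11) = ((2 - 2)*9)*((-11)²*(2 + 8*(-11))) = (0*9)*(121*(2 - 88)) = 0*(121*(-86)) = 0*(-10406) = 0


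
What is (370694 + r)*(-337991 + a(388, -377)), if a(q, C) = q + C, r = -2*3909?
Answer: -122644830480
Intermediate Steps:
r = -7818
a(q, C) = C + q
(370694 + r)*(-337991 + a(388, -377)) = (370694 - 7818)*(-337991 + (-377 + 388)) = 362876*(-337991 + 11) = 362876*(-337980) = -122644830480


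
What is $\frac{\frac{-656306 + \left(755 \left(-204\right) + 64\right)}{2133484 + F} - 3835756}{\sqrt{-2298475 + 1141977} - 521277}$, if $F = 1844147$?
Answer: $\frac{2651079773776836182}{360281707046333079} + \frac{15257222784298 i \sqrt{23602}}{154406445876999891} \approx 7.3584 + 0.01518 i$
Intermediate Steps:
$\frac{\frac{-656306 + \left(755 \left(-204\right) + 64\right)}{2133484 + F} - 3835756}{\sqrt{-2298475 + 1141977} - 521277} = \frac{\frac{-656306 + \left(755 \left(-204\right) + 64\right)}{2133484 + 1844147} - 3835756}{\sqrt{-2298475 + 1141977} - 521277} = \frac{\frac{-656306 + \left(-154020 + 64\right)}{3977631} - 3835756}{\sqrt{-1156498} - 521277} = \frac{\left(-656306 - 153956\right) \frac{1}{3977631} - 3835756}{7 i \sqrt{23602} - 521277} = \frac{\left(-810262\right) \frac{1}{3977631} - 3835756}{-521277 + 7 i \sqrt{23602}} = \frac{- \frac{810262}{3977631} - 3835756}{-521277 + 7 i \sqrt{23602}} = - \frac{15257222784298}{3977631 \left(-521277 + 7 i \sqrt{23602}\right)}$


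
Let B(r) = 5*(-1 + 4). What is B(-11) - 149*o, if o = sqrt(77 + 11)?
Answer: 15 - 298*sqrt(22) ≈ -1382.7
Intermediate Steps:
B(r) = 15 (B(r) = 5*3 = 15)
o = 2*sqrt(22) (o = sqrt(88) = 2*sqrt(22) ≈ 9.3808)
B(-11) - 149*o = 15 - 298*sqrt(22)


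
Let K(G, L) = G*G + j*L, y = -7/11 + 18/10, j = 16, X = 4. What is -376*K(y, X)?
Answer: -74333696/3025 ≈ -24573.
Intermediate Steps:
y = 64/55 (y = -7*1/11 + 18*(1/10) = -7/11 + 9/5 = 64/55 ≈ 1.1636)
K(G, L) = G**2 + 16*L (K(G, L) = G*G + 16*L = G**2 + 16*L)
-376*K(y, X) = -376*((64/55)**2 + 16*4) = -376*(4096/3025 + 64) = -376*197696/3025 = -74333696/3025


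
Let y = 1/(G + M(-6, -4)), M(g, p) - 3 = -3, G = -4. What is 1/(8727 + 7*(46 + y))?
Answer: 4/36189 ≈ 0.00011053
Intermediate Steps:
M(g, p) = 0 (M(g, p) = 3 - 3 = 0)
y = -¼ (y = 1/(-4 + 0) = 1/(-4) = -¼ ≈ -0.25000)
1/(8727 + 7*(46 + y)) = 1/(8727 + 7*(46 - ¼)) = 1/(8727 + 7*(183/4)) = 1/(8727 + 1281/4) = 1/(36189/4) = 4/36189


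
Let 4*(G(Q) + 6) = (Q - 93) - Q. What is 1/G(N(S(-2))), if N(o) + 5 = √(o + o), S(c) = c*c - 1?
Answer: -4/117 ≈ -0.034188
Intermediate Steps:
S(c) = -1 + c² (S(c) = c² - 1 = -1 + c²)
N(o) = -5 + √2*√o (N(o) = -5 + √(o + o) = -5 + √(2*o) = -5 + √2*√o)
G(Q) = -117/4 (G(Q) = -6 + ((Q - 93) - Q)/4 = -6 + ((-93 + Q) - Q)/4 = -6 + (¼)*(-93) = -6 - 93/4 = -117/4)
1/G(N(S(-2))) = 1/(-117/4) = -4/117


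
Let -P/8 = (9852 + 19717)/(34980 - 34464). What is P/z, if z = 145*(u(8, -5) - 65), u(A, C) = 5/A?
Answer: 473104/9633075 ≈ 0.049112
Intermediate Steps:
P = -59138/129 (P = -8*(9852 + 19717)/(34980 - 34464) = -236552/516 = -8*29569/516 = -59138/129 ≈ -458.43)
z = -74675/8 (z = 145*(5/8 - 65) = 145*(-515/8) = -74675/8 ≈ -9334.4)
P/z = -59138/(129*(-74675/8)) = -59138/129*(-8/74675) = 473104/9633075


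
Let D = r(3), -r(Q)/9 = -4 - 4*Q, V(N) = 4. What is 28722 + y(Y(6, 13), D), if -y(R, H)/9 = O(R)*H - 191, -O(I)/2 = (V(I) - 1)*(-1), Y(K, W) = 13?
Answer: 22665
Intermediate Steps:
r(Q) = 36 + 36*Q (r(Q) = -9*(-4 - 4*Q) = 36 + 36*Q)
D = 144 (D = 36 + 36*3 = 36 + 108 = 144)
O(I) = 6 (O(I) = -2*(4 - 1)*(-1) = -6*(-1) = -2*(-3) = 6)
y(R, H) = 1719 - 54*H (y(R, H) = -9*(6*H - 191) = -9*(-191 + 6*H) = 1719 - 54*H)
28722 + y(Y(6, 13), D) = 28722 + (1719 - 54*144) = 28722 + (1719 - 7776) = 28722 - 6057 = 22665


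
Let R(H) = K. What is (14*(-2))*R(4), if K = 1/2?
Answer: -14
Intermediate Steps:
K = 1/2 ≈ 0.50000
R(H) = 1/2
(14*(-2))*R(4) = (14*(-2))*(1/2) = -28*1/2 = -14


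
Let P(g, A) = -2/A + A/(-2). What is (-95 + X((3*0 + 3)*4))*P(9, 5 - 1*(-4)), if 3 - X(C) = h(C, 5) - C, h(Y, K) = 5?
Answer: 7225/18 ≈ 401.39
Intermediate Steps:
P(g, A) = -2/A - A/2 (P(g, A) = -2/A + A*(-½) = -2/A - A/2)
X(C) = -2 + C (X(C) = 3 - (5 - C) = 3 + (-5 + C) = -2 + C)
(-95 + X((3*0 + 3)*4))*P(9, 5 - 1*(-4)) = (-95 + (-2 + (3*0 + 3)*4))*(-2/(5 - 1*(-4)) - (5 - 1*(-4))/2) = (-95 + (-2 + (0 + 3)*4))*(-2/(5 + 4) - (5 + 4)/2) = (-95 + (-2 + 3*4))*(-2/9 - ½*9) = (-95 + (-2 + 12))*(-2*⅑ - 9/2) = (-95 + 10)*(-2/9 - 9/2) = -85*(-85/18) = 7225/18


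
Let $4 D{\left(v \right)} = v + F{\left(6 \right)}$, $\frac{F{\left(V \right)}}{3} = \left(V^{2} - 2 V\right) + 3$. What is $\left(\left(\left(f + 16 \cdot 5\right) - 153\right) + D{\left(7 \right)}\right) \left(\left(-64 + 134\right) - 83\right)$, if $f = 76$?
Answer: $-325$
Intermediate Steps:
$F{\left(V \right)} = 9 - 6 V + 3 V^{2}$ ($F{\left(V \right)} = 3 \left(\left(V^{2} - 2 V\right) + 3\right) = 3 \left(3 + V^{2} - 2 V\right) = 9 - 6 V + 3 V^{2}$)
$D{\left(v \right)} = \frac{81}{4} + \frac{v}{4}$ ($D{\left(v \right)} = \frac{v + \left(9 - 36 + 3 \cdot 6^{2}\right)}{4} = \frac{v + \left(9 - 36 + 3 \cdot 36\right)}{4} = \frac{v + \left(9 - 36 + 108\right)}{4} = \frac{v + 81}{4} = \frac{81 + v}{4} = \frac{81}{4} + \frac{v}{4}$)
$\left(\left(\left(f + 16 \cdot 5\right) - 153\right) + D{\left(7 \right)}\right) \left(\left(-64 + 134\right) - 83\right) = \left(\left(\left(76 + 16 \cdot 5\right) - 153\right) + \left(\frac{81}{4} + \frac{1}{4} \cdot 7\right)\right) \left(\left(-64 + 134\right) - 83\right) = \left(\left(\left(76 + 80\right) - 153\right) + \left(\frac{81}{4} + \frac{7}{4}\right)\right) \left(70 - 83\right) = \left(\left(156 - 153\right) + 22\right) \left(-13\right) = \left(3 + 22\right) \left(-13\right) = 25 \left(-13\right) = -325$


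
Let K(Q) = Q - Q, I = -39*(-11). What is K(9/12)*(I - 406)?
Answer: 0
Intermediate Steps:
I = 429
K(Q) = 0
K(9/12)*(I - 406) = 0*(429 - 406) = 0*23 = 0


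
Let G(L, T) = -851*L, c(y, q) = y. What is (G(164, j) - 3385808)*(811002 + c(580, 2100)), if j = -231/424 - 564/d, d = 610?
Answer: -2861128458504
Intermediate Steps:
j = -190023/129320 (j = -231/424 - 564/610 = -231*1/424 - 564*1/610 = -231/424 - 282/305 = -190023/129320 ≈ -1.4694)
(G(164, j) - 3385808)*(811002 + c(580, 2100)) = (-851*164 - 3385808)*(811002 + 580) = (-139564 - 3385808)*811582 = -3525372*811582 = -2861128458504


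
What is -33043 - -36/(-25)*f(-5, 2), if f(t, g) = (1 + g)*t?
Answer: -165107/5 ≈ -33021.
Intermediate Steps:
f(t, g) = t*(1 + g)
-33043 - -36/(-25)*f(-5, 2) = -33043 - -36/(-25)*(-5*(1 + 2)) = -33043 - (-1/25*(-36))*(-5*3) = -33043 - 36*(-15)/25 = -33043 - 1*(-108/5) = -33043 + 108/5 = -165107/5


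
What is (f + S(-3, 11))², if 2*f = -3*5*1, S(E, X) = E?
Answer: 441/4 ≈ 110.25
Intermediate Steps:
f = -15/2 (f = (-3*5*1)/2 = (-15*1)/2 = (½)*(-15) = -15/2 ≈ -7.5000)
(f + S(-3, 11))² = (-15/2 - 3)² = (-21/2)² = 441/4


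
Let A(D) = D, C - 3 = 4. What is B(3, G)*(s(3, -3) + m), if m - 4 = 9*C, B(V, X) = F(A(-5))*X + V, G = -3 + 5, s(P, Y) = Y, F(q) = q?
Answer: -448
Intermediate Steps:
C = 7 (C = 3 + 4 = 7)
G = 2
B(V, X) = V - 5*X (B(V, X) = -5*X + V = V - 5*X)
m = 67 (m = 4 + 9*7 = 4 + 63 = 67)
B(3, G)*(s(3, -3) + m) = (3 - 5*2)*(-3 + 67) = (3 - 10)*64 = -7*64 = -448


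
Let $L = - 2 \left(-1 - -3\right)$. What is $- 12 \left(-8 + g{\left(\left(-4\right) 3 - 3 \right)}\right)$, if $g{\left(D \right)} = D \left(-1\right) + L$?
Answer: $-36$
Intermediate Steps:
$L = -4$ ($L = - 2 \left(-1 + 3\right) = \left(-2\right) 2 = -4$)
$g{\left(D \right)} = -4 - D$ ($g{\left(D \right)} = D \left(-1\right) - 4 = - D - 4 = -4 - D$)
$- 12 \left(-8 + g{\left(\left(-4\right) 3 - 3 \right)}\right) = - 12 \left(-8 - \left(1 - 12\right)\right) = - 12 \left(-8 - -11\right) = - 12 \left(-8 + \left(-4 + 15\right)\right) = - 12 \left(-8 + 11\right) = \left(-12\right) 3 = -36$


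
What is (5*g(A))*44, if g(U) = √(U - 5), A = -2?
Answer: 220*I*√7 ≈ 582.07*I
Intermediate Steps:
g(U) = √(-5 + U)
(5*g(A))*44 = (5*√(-5 - 2))*44 = (5*√(-7))*44 = (5*(I*√7))*44 = (5*I*√7)*44 = 220*I*√7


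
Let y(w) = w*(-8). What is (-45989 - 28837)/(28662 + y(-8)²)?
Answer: -37413/16379 ≈ -2.2842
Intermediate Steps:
y(w) = -8*w
(-45989 - 28837)/(28662 + y(-8)²) = (-45989 - 28837)/(28662 + (-8*(-8))²) = -74826/(28662 + 64²) = -74826/(28662 + 4096) = -74826/32758 = -74826*1/32758 = -37413/16379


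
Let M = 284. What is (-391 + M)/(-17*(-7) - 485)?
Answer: 107/366 ≈ 0.29235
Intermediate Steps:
(-391 + M)/(-17*(-7) - 485) = (-391 + 284)/(-17*(-7) - 485) = -107/(119 - 485) = -107/(-366) = -107*(-1/366) = 107/366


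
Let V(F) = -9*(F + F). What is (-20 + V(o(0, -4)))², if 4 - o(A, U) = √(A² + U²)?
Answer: 400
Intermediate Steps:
o(A, U) = 4 - √(A² + U²)
V(F) = -18*F
(-20 + V(o(0, -4)))² = (-20 - 18*(4 - √(0² + (-4)²)))² = (-20 - 18*(4 - √(0 + 16)))² = (-20 - 18*(4 - √16))² = (-20 - 18*(4 - 1*4))² = (-20 - 18*(4 - 4))² = (-20 - 18*0)² = (-20 + 0)² = (-20)² = 400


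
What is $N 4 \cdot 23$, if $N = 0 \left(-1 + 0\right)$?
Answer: $0$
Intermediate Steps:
$N = 0$ ($N = 0 \left(-1\right) = 0$)
$N 4 \cdot 23 = 0 \cdot 4 \cdot 23 = 0 \cdot 23 = 0$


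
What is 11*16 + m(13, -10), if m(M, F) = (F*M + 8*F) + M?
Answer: -21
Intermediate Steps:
m(M, F) = M + 8*F + F*M (m(M, F) = (8*F + F*M) + M = M + 8*F + F*M)
11*16 + m(13, -10) = 11*16 + (13 + 8*(-10) - 10*13) = 176 + (13 - 80 - 130) = 176 - 197 = -21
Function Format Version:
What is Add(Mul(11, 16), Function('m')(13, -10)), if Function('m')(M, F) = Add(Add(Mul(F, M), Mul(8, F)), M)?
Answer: -21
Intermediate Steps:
Function('m')(M, F) = Add(M, Mul(8, F), Mul(F, M)) (Function('m')(M, F) = Add(Add(Mul(8, F), Mul(F, M)), M) = Add(M, Mul(8, F), Mul(F, M)))
Add(Mul(11, 16), Function('m')(13, -10)) = Add(Mul(11, 16), Add(13, Mul(8, -10), Mul(-10, 13))) = Add(176, Add(13, -80, -130)) = Add(176, -197) = -21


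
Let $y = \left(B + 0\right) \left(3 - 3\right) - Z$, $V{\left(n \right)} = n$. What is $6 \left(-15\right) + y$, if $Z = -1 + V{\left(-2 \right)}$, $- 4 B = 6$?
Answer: $-87$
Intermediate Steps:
$B = - \frac{3}{2}$ ($B = \left(- \frac{1}{4}\right) 6 = - \frac{3}{2} \approx -1.5$)
$Z = -3$ ($Z = -1 - 2 = -3$)
$y = 3$ ($y = \left(- \frac{3}{2} + 0\right) \left(3 - 3\right) - -3 = \left(- \frac{3}{2}\right) 0 + 3 = 0 + 3 = 3$)
$6 \left(-15\right) + y = 6 \left(-15\right) + 3 = -90 + 3 = -87$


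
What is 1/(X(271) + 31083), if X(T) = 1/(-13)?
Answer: 13/404078 ≈ 3.2172e-5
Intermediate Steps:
X(T) = -1/13
1/(X(271) + 31083) = 1/(-1/13 + 31083) = 1/(404078/13) = 13/404078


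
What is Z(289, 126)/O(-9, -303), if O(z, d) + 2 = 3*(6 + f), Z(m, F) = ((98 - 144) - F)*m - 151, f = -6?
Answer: 49859/2 ≈ 24930.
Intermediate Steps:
Z(m, F) = -151 + m*(-46 - F) (Z(m, F) = (-46 - F)*m - 151 = m*(-46 - F) - 151 = -151 + m*(-46 - F))
O(z, d) = -2 (O(z, d) = -2 + 3*(6 - 6) = -2 + 3*0 = -2 + 0 = -2)
Z(289, 126)/O(-9, -303) = (-151 - 46*289 - 1*126*289)/(-2) = (-151 - 13294 - 36414)*(-½) = -49859*(-½) = 49859/2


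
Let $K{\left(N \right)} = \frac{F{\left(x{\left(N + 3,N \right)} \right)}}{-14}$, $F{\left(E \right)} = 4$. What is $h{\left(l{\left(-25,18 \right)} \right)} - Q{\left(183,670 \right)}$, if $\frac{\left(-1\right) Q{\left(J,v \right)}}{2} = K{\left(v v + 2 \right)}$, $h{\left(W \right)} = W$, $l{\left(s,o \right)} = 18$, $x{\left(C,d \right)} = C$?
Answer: $\frac{122}{7} \approx 17.429$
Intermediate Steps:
$K{\left(N \right)} = - \frac{2}{7}$ ($K{\left(N \right)} = \frac{4}{-14} = 4 \left(- \frac{1}{14}\right) = - \frac{2}{7}$)
$Q{\left(J,v \right)} = \frac{4}{7}$ ($Q{\left(J,v \right)} = \left(-2\right) \left(- \frac{2}{7}\right) = \frac{4}{7}$)
$h{\left(l{\left(-25,18 \right)} \right)} - Q{\left(183,670 \right)} = 18 - \frac{4}{7} = \frac{122}{7}$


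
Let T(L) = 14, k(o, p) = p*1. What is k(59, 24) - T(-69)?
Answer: 10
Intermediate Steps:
k(o, p) = p
k(59, 24) - T(-69) = 24 - 1*14 = 24 - 14 = 10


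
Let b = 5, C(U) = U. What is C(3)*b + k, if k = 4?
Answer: 19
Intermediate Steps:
C(3)*b + k = 3*5 + 4 = 15 + 4 = 19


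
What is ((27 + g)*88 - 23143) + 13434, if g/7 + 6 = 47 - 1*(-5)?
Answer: 21003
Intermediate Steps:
g = 322 (g = -42 + 7*(47 - 1*(-5)) = -42 + 7*(47 + 5) = -42 + 7*52 = -42 + 364 = 322)
((27 + g)*88 - 23143) + 13434 = ((27 + 322)*88 - 23143) + 13434 = (349*88 - 23143) + 13434 = (30712 - 23143) + 13434 = 7569 + 13434 = 21003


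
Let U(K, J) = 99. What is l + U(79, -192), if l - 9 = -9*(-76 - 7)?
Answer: 855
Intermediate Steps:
l = 756 (l = 9 - 9*(-76 - 7) = 9 - 9*(-83) = 9 + 747 = 756)
l + U(79, -192) = 756 + 99 = 855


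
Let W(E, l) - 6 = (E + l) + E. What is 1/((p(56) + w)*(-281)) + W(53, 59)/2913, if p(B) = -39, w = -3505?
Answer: 56765219/966983944 ≈ 0.058703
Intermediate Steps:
W(E, l) = 6 + l + 2*E (W(E, l) = 6 + ((E + l) + E) = 6 + (l + 2*E) = 6 + l + 2*E)
1/((p(56) + w)*(-281)) + W(53, 59)/2913 = 1/(-39 - 3505*(-281)) + (6 + 59 + 2*53)/2913 = -1/281/(-3544) + (6 + 59 + 106)*(1/2913) = -1/3544*(-1/281) + 171*(1/2913) = 1/995864 + 57/971 = 56765219/966983944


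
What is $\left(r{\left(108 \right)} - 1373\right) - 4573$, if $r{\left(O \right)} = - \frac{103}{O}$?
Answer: $- \frac{642271}{108} \approx -5947.0$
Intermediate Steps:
$\left(r{\left(108 \right)} - 1373\right) - 4573 = \left(- \frac{103}{108} - 1373\right) - 4573 = - \frac{148387}{108} - 4573 = - \frac{642271}{108}$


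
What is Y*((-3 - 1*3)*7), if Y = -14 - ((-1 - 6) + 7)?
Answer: 588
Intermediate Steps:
Y = -14 (Y = -14 - (-7 + 7) = -14 - 1*0 = -14 + 0 = -14)
Y*((-3 - 1*3)*7) = -14*(-3 - 1*3)*7 = -14*(-3 - 3)*7 = -(-84)*7 = -14*(-42) = 588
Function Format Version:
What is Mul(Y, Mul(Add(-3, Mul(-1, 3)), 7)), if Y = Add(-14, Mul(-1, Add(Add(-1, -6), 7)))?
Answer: 588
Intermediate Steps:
Y = -14 (Y = Add(-14, Mul(-1, Add(-7, 7))) = Add(-14, Mul(-1, 0)) = Add(-14, 0) = -14)
Mul(Y, Mul(Add(-3, Mul(-1, 3)), 7)) = Mul(-14, Mul(Add(-3, Mul(-1, 3)), 7)) = Mul(-14, Mul(Add(-3, -3), 7)) = Mul(-14, Mul(-6, 7)) = Mul(-14, -42) = 588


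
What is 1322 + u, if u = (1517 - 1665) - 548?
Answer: 626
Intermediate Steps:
u = -696 (u = -148 - 548 = -696)
1322 + u = 1322 - 696 = 626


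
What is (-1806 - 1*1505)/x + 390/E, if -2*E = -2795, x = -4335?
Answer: 194393/186405 ≈ 1.0429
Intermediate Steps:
E = 2795/2 (E = -½*(-2795) = 2795/2 ≈ 1397.5)
(-1806 - 1*1505)/x + 390/E = (-1806 - 1*1505)/(-4335) + 390/(2795/2) = (-1806 - 1505)*(-1/4335) + 390*(2/2795) = -3311*(-1/4335) + 12/43 = 3311/4335 + 12/43 = 194393/186405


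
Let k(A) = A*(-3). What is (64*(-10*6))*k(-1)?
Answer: -11520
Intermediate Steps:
k(A) = -3*A
(64*(-10*6))*k(-1) = (64*(-10*6))*(-3*(-1)) = (64*(-60))*3 = -3840*3 = -11520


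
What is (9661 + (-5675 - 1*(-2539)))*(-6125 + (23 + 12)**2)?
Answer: -31972500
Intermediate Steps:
(9661 + (-5675 - 1*(-2539)))*(-6125 + (23 + 12)**2) = (9661 + (-5675 + 2539))*(-6125 + 35**2) = (9661 - 3136)*(-6125 + 1225) = 6525*(-4900) = -31972500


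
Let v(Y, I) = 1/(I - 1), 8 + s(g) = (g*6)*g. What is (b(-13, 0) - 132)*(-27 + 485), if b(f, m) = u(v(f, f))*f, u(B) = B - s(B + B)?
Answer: -5239749/49 ≈ -1.0693e+5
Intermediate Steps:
s(g) = -8 + 6*g**2 (s(g) = -8 + (g*6)*g = -8 + (6*g)*g = -8 + 6*g**2)
v(Y, I) = 1/(-1 + I)
u(B) = 8 + B - 24*B**2 (u(B) = B - (-8 + 6*(B + B)**2) = B - (-8 + 6*(2*B)**2) = B - (-8 + 6*(4*B**2)) = B - (-8 + 24*B**2) = B + (8 - 24*B**2) = 8 + B - 24*B**2)
b(f, m) = f*(8 + 1/(-1 + f) - 24/(-1 + f)**2) (b(f, m) = (8 + 1/(-1 + f) - 24/(-1 + f)**2)*f = f*(8 + 1/(-1 + f) - 24/(-1 + f)**2))
(b(-13, 0) - 132)*(-27 + 485) = (-13*(-17 - 15*(-13) + 8*(-13)**2)/(1 + (-13)**2 - 2*(-13)) - 132)*(-27 + 485) = (-13*(-17 + 195 + 8*169)/(1 + 169 + 26) - 132)*458 = (-13*(-17 + 195 + 1352)/196 - 132)*458 = (-13*1/196*1530 - 132)*458 = (-9945/98 - 132)*458 = -22881/98*458 = -5239749/49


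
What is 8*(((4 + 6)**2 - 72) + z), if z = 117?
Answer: 1160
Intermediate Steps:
8*(((4 + 6)**2 - 72) + z) = 8*(((4 + 6)**2 - 72) + 117) = 8*((10**2 - 72) + 117) = 8*((100 - 72) + 117) = 8*(28 + 117) = 8*145 = 1160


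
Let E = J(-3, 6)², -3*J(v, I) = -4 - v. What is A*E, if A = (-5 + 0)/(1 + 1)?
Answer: -5/18 ≈ -0.27778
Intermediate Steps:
J(v, I) = 4/3 + v/3 (J(v, I) = -(-4 - v)/3 = 4/3 + v/3)
A = -5/2 ≈ -2.5000
E = ⅑ (E = (4/3 + (⅓)*(-3))² = (4/3 - 1)² = (⅓)² = ⅑ ≈ 0.11111)
A*E = -5/2*⅑ = -5/18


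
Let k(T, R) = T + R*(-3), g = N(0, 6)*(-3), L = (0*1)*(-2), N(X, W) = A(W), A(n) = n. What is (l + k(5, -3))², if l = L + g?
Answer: 16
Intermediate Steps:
N(X, W) = W
L = 0 (L = 0*(-2) = 0)
g = -18 (g = 6*(-3) = -18)
k(T, R) = T - 3*R
l = -18 (l = 0 - 18 = -18)
(l + k(5, -3))² = (-18 + (5 - 3*(-3)))² = (-18 + (5 + 9))² = (-18 + 14)² = (-4)² = 16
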